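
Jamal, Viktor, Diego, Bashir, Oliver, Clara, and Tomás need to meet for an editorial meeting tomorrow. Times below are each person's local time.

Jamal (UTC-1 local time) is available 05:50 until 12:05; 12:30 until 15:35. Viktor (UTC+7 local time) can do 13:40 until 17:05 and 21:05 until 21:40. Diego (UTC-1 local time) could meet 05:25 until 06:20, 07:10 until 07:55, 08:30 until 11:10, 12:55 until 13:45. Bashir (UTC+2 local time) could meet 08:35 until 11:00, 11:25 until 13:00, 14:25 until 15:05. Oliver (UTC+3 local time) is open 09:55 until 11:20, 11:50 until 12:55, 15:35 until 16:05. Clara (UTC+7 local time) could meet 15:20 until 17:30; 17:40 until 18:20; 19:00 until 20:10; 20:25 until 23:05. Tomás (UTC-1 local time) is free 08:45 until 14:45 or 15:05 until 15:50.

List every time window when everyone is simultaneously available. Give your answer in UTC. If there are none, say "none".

Jamal in UTC: 06:50-13:05, 13:30-16:35 (add 1h to convert from UTC-1).
Viktor in UTC: 06:40-10:05, 14:05-14:40 (subtract 7h to convert from UTC+7).
Diego in UTC: 06:25-07:20, 08:10-08:55, 09:30-12:10, 13:55-14:45 (add 1h to convert from UTC-1).
Bashir in UTC: 06:35-09:00, 09:25-11:00, 12:25-13:05 (subtract 2h to convert from UTC+2).
Oliver in UTC: 06:55-08:20, 08:50-09:55, 12:35-13:05 (subtract 3h to convert from UTC+3).
Clara in UTC: 08:20-10:30, 10:40-11:20, 12:00-13:10, 13:25-16:05 (subtract 7h to convert from UTC+7).
Tomás in UTC: 09:45-15:45, 16:05-16:50 (add 1h to convert from UTC-1).
Jamal ∩ Viktor: 06:50-10:05, 14:05-14:40.
Jamal ∩ Viktor ∩ Diego: 06:50-07:20, 08:10-08:55, 09:30-10:05, 14:05-14:40.
Jamal ∩ Viktor ∩ Diego ∩ Bashir: 06:50-07:20, 08:10-08:55, 09:30-10:05.
Jamal ∩ Viktor ∩ Diego ∩ Bashir ∩ Oliver: 06:55-07:20, 08:10-08:20, 08:50-08:55, 09:30-09:55.
Jamal ∩ Viktor ∩ Diego ∩ Bashir ∩ Oliver ∩ Clara: 08:50-08:55, 09:30-09:55.
Jamal ∩ Viktor ∩ Diego ∩ Bashir ∩ Oliver ∩ Clara ∩ Tomás: 09:45-09:55.

09:45-09:55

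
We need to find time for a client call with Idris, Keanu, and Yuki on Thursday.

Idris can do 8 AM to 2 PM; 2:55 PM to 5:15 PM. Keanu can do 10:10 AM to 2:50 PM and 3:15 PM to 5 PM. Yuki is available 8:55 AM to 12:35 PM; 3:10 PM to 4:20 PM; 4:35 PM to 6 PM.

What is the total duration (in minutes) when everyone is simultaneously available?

Idris ∩ Keanu: 10:10-14:00, 15:15-17:00.
Idris ∩ Keanu ∩ Yuki: 10:10-12:35, 15:15-16:20, 16:35-17:00.
Those are the intersection windows.
Summing the common windows: 145 + 65 + 25 = 235 minutes.

235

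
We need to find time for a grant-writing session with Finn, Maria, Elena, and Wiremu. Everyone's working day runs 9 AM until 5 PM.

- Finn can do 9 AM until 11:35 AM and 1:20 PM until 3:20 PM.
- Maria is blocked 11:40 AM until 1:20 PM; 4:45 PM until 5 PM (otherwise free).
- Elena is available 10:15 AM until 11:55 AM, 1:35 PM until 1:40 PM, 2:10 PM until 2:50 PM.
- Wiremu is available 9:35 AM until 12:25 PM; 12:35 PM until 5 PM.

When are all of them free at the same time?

10:15-11:35, 13:35-13:40, 14:10-14:50

Finn free: 09:00-11:35, 13:20-15:20.
Maria free: 09:00-11:40, 13:20-16:45 (invert busy blocks within the working day).
Elena free: 10:15-11:55, 13:35-13:40, 14:10-14:50.
Wiremu free: 09:35-12:25, 12:35-17:00.
Finn ∩ Maria: 09:00-11:35, 13:20-15:20.
Finn ∩ Maria ∩ Elena: 10:15-11:35, 13:35-13:40, 14:10-14:50.
Finn ∩ Maria ∩ Elena ∩ Wiremu: 10:15-11:35, 13:35-13:40, 14:10-14:50.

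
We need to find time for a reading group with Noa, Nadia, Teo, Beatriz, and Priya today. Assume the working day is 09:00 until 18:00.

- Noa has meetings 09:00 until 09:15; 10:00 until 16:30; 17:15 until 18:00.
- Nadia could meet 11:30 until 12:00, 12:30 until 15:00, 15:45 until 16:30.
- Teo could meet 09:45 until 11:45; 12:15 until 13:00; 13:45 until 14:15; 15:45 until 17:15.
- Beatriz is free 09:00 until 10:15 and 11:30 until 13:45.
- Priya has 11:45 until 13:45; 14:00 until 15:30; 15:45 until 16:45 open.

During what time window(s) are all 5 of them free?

none

Noa free: 09:15-10:00, 16:30-17:15 (invert busy blocks within the working day).
Nadia free: 11:30-12:00, 12:30-15:00, 15:45-16:30.
Teo free: 09:45-11:45, 12:15-13:00, 13:45-14:15, 15:45-17:15.
Beatriz free: 09:00-10:15, 11:30-13:45.
Priya free: 11:45-13:45, 14:00-15:30, 15:45-16:45.
Noa ∩ Nadia: ∅.
Noa ∩ Nadia ∩ Teo: ∅.
Noa ∩ Nadia ∩ Teo ∩ Beatriz: ∅.
Noa ∩ Nadia ∩ Teo ∩ Beatriz ∩ Priya: ∅.
There is no time when everyone is free.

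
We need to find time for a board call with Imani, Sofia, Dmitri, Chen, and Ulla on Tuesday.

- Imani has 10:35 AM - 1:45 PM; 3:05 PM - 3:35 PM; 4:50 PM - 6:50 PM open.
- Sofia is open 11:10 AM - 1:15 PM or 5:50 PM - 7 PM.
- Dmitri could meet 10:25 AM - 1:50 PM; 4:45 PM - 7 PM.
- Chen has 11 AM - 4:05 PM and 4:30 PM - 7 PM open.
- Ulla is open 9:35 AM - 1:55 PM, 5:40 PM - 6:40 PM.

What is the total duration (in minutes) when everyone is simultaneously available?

Imani ∩ Sofia: 11:10-13:15, 17:50-18:50.
Imani ∩ Sofia ∩ Dmitri: 11:10-13:15, 17:50-18:50.
Imani ∩ Sofia ∩ Dmitri ∩ Chen: 11:10-13:15, 17:50-18:50.
Imani ∩ Sofia ∩ Dmitri ∩ Chen ∩ Ulla: 11:10-13:15, 17:50-18:40.
Summing the common windows: 125 + 50 = 175 minutes.

175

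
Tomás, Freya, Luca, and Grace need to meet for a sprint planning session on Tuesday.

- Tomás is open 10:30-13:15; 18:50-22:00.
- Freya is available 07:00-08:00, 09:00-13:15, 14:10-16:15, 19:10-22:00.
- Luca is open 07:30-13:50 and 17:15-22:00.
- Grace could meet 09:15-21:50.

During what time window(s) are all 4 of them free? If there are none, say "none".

Tomás ∩ Freya: 10:30-13:15, 19:10-22:00.
Tomás ∩ Freya ∩ Luca: 10:30-13:15, 19:10-22:00.
Tomás ∩ Freya ∩ Luca ∩ Grace: 10:30-13:15, 19:10-21:50.

10:30-13:15, 19:10-21:50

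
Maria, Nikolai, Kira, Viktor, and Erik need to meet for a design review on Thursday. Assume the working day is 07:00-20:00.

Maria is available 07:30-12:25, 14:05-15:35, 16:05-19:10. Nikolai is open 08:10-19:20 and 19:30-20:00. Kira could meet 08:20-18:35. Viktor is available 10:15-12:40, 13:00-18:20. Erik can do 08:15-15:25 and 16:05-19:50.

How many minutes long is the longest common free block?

Maria ∩ Nikolai: 08:10-12:25, 14:05-15:35, 16:05-19:10.
Maria ∩ Nikolai ∩ Kira: 08:20-12:25, 14:05-15:35, 16:05-18:35.
Maria ∩ Nikolai ∩ Kira ∩ Viktor: 10:15-12:25, 14:05-15:35, 16:05-18:20.
Maria ∩ Nikolai ∩ Kira ∩ Viktor ∩ Erik: 10:15-12:25, 14:05-15:25, 16:05-18:20.
So the common availability across everyone is 10:15-12:25, 14:05-15:25, 16:05-18:20.
The longest is 16:05-18:20 at 135 minutes.

135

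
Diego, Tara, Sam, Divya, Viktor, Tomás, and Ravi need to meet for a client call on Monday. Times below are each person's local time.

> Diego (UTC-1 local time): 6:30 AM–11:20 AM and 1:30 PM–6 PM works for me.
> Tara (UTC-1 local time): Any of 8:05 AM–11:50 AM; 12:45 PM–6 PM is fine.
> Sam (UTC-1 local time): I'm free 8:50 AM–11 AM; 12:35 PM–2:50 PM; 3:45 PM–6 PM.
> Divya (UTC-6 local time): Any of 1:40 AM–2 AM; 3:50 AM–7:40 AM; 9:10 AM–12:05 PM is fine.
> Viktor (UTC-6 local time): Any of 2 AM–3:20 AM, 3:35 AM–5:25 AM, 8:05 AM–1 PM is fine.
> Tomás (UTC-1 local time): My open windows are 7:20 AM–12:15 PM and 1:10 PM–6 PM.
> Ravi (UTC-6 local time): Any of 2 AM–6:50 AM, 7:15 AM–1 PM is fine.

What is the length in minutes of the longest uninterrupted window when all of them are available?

95

Diego in UTC: 07:30-12:20, 14:30-19:00 (add 1h to convert from UTC-1).
Tara in UTC: 09:05-12:50, 13:45-19:00 (add 1h to convert from UTC-1).
Sam in UTC: 09:50-12:00, 13:35-15:50, 16:45-19:00 (add 1h to convert from UTC-1).
Divya in UTC: 07:40-08:00, 09:50-13:40, 15:10-18:05 (add 6h to convert from UTC-6).
Viktor in UTC: 08:00-09:20, 09:35-11:25, 14:05-19:00 (add 6h to convert from UTC-6).
Tomás in UTC: 08:20-13:15, 14:10-19:00 (add 1h to convert from UTC-1).
Ravi in UTC: 08:00-12:50, 13:15-19:00 (add 6h to convert from UTC-6).
Diego ∩ Tara: 09:05-12:20, 14:30-19:00.
Diego ∩ Tara ∩ Sam: 09:50-12:00, 14:30-15:50, 16:45-19:00.
Diego ∩ Tara ∩ Sam ∩ Divya: 09:50-12:00, 15:10-15:50, 16:45-18:05.
Diego ∩ Tara ∩ Sam ∩ Divya ∩ Viktor: 09:50-11:25, 15:10-15:50, 16:45-18:05.
Diego ∩ Tara ∩ Sam ∩ Divya ∩ Viktor ∩ Tomás: 09:50-11:25, 15:10-15:50, 16:45-18:05.
Diego ∩ Tara ∩ Sam ∩ Divya ∩ Viktor ∩ Tomás ∩ Ravi: 09:50-11:25, 15:10-15:50, 16:45-18:05.
The longest is 09:50-11:25 at 95 minutes.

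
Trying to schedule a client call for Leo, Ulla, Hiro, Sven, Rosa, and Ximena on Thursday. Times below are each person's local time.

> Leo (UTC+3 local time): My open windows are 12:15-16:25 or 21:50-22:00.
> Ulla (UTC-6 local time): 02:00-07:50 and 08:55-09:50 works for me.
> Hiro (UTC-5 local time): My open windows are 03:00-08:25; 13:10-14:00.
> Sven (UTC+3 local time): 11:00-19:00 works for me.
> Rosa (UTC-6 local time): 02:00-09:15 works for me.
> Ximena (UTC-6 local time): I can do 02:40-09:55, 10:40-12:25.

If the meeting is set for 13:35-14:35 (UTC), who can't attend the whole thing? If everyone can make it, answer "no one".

Leo in UTC: 09:15-13:25, 18:50-19:00 (subtract 3h to convert from UTC+3).
Ulla in UTC: 08:00-13:50, 14:55-15:50 (add 6h to convert from UTC-6).
Hiro in UTC: 08:00-13:25, 18:10-19:00 (add 5h to convert from UTC-5).
Sven in UTC: 08:00-16:00 (subtract 3h to convert from UTC+3).
Rosa in UTC: 08:00-15:15 (add 6h to convert from UTC-6).
Ximena in UTC: 08:40-15:55, 16:40-18:25 (add 6h to convert from UTC-6).
Leo: not fully free for 13:35-14:35. Ulla: not fully free for 13:35-14:35. Hiro: not fully free for 13:35-14:35. Sven: free for 13:35-14:35. Rosa: free for 13:35-14:35. Ximena: free for 13:35-14:35.

Hiro, Leo, Ulla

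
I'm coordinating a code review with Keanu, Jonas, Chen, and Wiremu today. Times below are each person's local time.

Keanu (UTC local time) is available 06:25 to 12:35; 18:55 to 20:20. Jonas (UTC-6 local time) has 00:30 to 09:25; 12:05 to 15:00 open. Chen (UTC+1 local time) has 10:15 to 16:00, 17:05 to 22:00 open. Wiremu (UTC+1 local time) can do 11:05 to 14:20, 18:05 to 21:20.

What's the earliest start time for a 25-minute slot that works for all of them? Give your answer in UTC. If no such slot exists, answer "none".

Keanu in UTC: 06:25-12:35, 18:55-20:20.
Jonas in UTC: 06:30-15:25, 18:05-21:00 (add 6h to convert from UTC-6).
Chen in UTC: 09:15-15:00, 16:05-21:00 (subtract 1h to convert from UTC+1).
Wiremu in UTC: 10:05-13:20, 17:05-20:20 (subtract 1h to convert from UTC+1).
Keanu ∩ Jonas: 06:30-12:35, 18:55-20:20.
Keanu ∩ Jonas ∩ Chen: 09:15-12:35, 18:55-20:20.
Keanu ∩ Jonas ∩ Chen ∩ Wiremu: 10:05-12:35, 18:55-20:20.
Those are the intersection windows.
The first common window of at least 25 minutes is 10:05-12:35, so the earliest start is 10:05.

10:05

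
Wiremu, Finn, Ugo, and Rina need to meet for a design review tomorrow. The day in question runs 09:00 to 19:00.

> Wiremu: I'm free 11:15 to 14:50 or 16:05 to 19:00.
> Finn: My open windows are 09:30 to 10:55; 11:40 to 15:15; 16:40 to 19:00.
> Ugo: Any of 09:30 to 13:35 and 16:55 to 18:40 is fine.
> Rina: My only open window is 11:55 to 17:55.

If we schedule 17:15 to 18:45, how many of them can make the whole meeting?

Wiremu and Finn can make the full 17:15-18:45 slot — that's 2.

2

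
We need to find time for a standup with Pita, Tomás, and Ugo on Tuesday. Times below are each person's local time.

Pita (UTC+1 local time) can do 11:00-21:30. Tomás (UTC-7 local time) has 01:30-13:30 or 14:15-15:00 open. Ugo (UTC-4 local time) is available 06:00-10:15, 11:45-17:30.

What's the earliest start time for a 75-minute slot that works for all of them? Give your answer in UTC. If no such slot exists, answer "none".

Pita in UTC: 10:00-20:30 (subtract 1h to convert from UTC+1).
Tomás in UTC: 08:30-20:30, 21:15-22:00 (add 7h to convert from UTC-7).
Ugo in UTC: 10:00-14:15, 15:45-21:30 (add 4h to convert from UTC-4).
Pita ∩ Tomás: 10:00-20:30.
Pita ∩ Tomás ∩ Ugo: 10:00-14:15, 15:45-20:30.
So the common availability across everyone is 10:00-14:15, 15:45-20:30.
The first common window of at least 75 minutes is 10:00-14:15, so the earliest start is 10:00.

10:00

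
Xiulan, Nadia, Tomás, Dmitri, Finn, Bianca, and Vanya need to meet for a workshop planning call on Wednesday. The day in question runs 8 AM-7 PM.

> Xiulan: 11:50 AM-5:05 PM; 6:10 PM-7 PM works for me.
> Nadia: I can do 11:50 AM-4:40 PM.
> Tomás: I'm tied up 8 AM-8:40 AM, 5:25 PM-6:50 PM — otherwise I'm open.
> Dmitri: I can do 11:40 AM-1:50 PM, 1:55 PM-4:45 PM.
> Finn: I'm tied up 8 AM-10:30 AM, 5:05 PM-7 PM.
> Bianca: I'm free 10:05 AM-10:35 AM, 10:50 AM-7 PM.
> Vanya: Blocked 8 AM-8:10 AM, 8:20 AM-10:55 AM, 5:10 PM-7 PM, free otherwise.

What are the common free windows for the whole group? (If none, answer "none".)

Xiulan free: 11:50-17:05, 18:10-19:00.
Nadia free: 11:50-16:40.
Tomás free: 08:40-17:25, 18:50-19:00 (invert busy blocks within the working day).
Dmitri free: 11:40-13:50, 13:55-16:45.
Finn free: 10:30-17:05 (invert busy blocks within the working day).
Bianca free: 10:05-10:35, 10:50-19:00.
Vanya free: 08:10-08:20, 10:55-17:10 (invert busy blocks within the working day).
Xiulan ∩ Nadia: 11:50-16:40.
Xiulan ∩ Nadia ∩ Tomás: 11:50-16:40.
Xiulan ∩ Nadia ∩ Tomás ∩ Dmitri: 11:50-13:50, 13:55-16:40.
Xiulan ∩ Nadia ∩ Tomás ∩ Dmitri ∩ Finn: 11:50-13:50, 13:55-16:40.
Xiulan ∩ Nadia ∩ Tomás ∩ Dmitri ∩ Finn ∩ Bianca: 11:50-13:50, 13:55-16:40.
Xiulan ∩ Nadia ∩ Tomás ∩ Dmitri ∩ Finn ∩ Bianca ∩ Vanya: 11:50-13:50, 13:55-16:40.
Those are the intersection windows.

11:50-13:50, 13:55-16:40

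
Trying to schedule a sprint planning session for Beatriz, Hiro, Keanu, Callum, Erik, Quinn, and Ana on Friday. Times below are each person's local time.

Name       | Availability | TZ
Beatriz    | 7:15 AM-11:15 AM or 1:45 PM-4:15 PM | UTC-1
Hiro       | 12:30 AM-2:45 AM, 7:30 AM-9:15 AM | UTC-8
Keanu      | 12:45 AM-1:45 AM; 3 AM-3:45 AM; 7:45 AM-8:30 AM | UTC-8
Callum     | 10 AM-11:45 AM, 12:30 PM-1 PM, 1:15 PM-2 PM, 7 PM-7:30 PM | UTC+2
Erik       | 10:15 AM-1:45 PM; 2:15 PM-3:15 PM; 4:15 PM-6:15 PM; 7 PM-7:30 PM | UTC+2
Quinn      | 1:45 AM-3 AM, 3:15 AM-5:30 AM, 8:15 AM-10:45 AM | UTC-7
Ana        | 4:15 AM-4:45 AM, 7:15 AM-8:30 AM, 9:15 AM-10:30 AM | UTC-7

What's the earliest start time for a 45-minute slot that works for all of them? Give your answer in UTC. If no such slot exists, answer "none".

Beatriz in UTC: 08:15-12:15, 14:45-17:15 (add 1h to convert from UTC-1).
Hiro in UTC: 08:30-10:45, 15:30-17:15 (add 8h to convert from UTC-8).
Keanu in UTC: 08:45-09:45, 11:00-11:45, 15:45-16:30 (add 8h to convert from UTC-8).
Callum in UTC: 08:00-09:45, 10:30-11:00, 11:15-12:00, 17:00-17:30 (subtract 2h to convert from UTC+2).
Erik in UTC: 08:15-11:45, 12:15-13:15, 14:15-16:15, 17:00-17:30 (subtract 2h to convert from UTC+2).
Quinn in UTC: 08:45-10:00, 10:15-12:30, 15:15-17:45 (add 7h to convert from UTC-7).
Ana in UTC: 11:15-11:45, 14:15-15:30, 16:15-17:30 (add 7h to convert from UTC-7).
Beatriz ∩ Hiro: 08:30-10:45, 15:30-17:15.
Beatriz ∩ Hiro ∩ Keanu: 08:45-09:45, 15:45-16:30.
Beatriz ∩ Hiro ∩ Keanu ∩ Callum: 08:45-09:45.
Beatriz ∩ Hiro ∩ Keanu ∩ Callum ∩ Erik: 08:45-09:45.
Beatriz ∩ Hiro ∩ Keanu ∩ Callum ∩ Erik ∩ Quinn: 08:45-09:45.
Beatriz ∩ Hiro ∩ Keanu ∩ Callum ∩ Erik ∩ Quinn ∩ Ana: ∅.
There is no time when everyone is free.
No common window is at least 45 minutes long.

none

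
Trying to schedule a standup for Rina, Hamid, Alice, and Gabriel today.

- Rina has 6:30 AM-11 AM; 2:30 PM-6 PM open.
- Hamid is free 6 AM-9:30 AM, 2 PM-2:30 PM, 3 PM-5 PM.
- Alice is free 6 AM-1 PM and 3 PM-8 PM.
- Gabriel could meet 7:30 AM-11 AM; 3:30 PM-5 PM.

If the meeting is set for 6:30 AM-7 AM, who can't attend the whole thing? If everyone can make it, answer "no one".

Gabriel

Rina: free for 06:30-07:00. Hamid: free for 06:30-07:00. Alice: free for 06:30-07:00. Gabriel: not fully free for 06:30-07:00.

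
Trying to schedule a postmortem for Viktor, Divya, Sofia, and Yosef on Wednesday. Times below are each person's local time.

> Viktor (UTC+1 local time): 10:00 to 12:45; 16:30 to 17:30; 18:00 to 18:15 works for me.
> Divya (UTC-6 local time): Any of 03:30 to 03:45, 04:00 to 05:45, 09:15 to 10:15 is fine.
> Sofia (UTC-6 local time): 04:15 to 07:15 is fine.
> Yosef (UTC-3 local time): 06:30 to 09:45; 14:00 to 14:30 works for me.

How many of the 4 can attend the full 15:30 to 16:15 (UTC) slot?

2

Viktor in UTC: 09:00-11:45, 15:30-16:30, 17:00-17:15 (subtract 1h to convert from UTC+1).
Divya in UTC: 09:30-09:45, 10:00-11:45, 15:15-16:15 (add 6h to convert from UTC-6).
Sofia in UTC: 10:15-13:15 (add 6h to convert from UTC-6).
Yosef in UTC: 09:30-12:45, 17:00-17:30 (add 3h to convert from UTC-3).
Viktor and Divya can make the full 15:30-16:15 slot — that's 2.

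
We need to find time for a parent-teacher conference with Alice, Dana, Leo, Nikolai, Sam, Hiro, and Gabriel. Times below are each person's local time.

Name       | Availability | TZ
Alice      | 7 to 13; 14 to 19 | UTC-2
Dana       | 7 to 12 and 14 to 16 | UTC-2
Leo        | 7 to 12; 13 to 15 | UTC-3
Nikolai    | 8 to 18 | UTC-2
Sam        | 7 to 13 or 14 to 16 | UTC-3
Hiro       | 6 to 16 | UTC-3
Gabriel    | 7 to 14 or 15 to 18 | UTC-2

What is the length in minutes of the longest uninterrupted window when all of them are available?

Alice in UTC: 09:00-15:00, 16:00-21:00 (add 2h to convert from UTC-2).
Dana in UTC: 09:00-14:00, 16:00-18:00 (add 2h to convert from UTC-2).
Leo in UTC: 10:00-15:00, 16:00-18:00 (add 3h to convert from UTC-3).
Nikolai in UTC: 10:00-20:00 (add 2h to convert from UTC-2).
Sam in UTC: 10:00-16:00, 17:00-19:00 (add 3h to convert from UTC-3).
Hiro in UTC: 09:00-19:00 (add 3h to convert from UTC-3).
Gabriel in UTC: 09:00-16:00, 17:00-20:00 (add 2h to convert from UTC-2).
Alice ∩ Dana: 09:00-14:00, 16:00-18:00.
Alice ∩ Dana ∩ Leo: 10:00-14:00, 16:00-18:00.
Alice ∩ Dana ∩ Leo ∩ Nikolai: 10:00-14:00, 16:00-18:00.
Alice ∩ Dana ∩ Leo ∩ Nikolai ∩ Sam: 10:00-14:00, 17:00-18:00.
Alice ∩ Dana ∩ Leo ∩ Nikolai ∩ Sam ∩ Hiro: 10:00-14:00, 17:00-18:00.
Alice ∩ Dana ∩ Leo ∩ Nikolai ∩ Sam ∩ Hiro ∩ Gabriel: 10:00-14:00, 17:00-18:00.
The longest is 10:00-14:00 at 240 minutes.

240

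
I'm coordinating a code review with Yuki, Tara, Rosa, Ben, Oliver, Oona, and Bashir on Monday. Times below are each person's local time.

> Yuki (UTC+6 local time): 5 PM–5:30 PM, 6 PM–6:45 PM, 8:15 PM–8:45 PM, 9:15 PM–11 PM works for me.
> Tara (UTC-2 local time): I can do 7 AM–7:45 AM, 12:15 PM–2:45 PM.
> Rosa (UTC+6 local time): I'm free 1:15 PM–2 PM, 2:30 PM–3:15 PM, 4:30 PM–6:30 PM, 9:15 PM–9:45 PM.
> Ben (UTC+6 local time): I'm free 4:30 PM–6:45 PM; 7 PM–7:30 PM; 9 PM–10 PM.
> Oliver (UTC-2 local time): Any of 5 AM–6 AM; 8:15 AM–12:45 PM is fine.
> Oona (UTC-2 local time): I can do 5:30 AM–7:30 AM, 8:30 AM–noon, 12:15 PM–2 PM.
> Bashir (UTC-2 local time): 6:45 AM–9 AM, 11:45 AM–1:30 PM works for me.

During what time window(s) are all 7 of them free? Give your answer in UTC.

none

Yuki in UTC: 11:00-11:30, 12:00-12:45, 14:15-14:45, 15:15-17:00 (subtract 6h to convert from UTC+6).
Tara in UTC: 09:00-09:45, 14:15-16:45 (add 2h to convert from UTC-2).
Rosa in UTC: 07:15-08:00, 08:30-09:15, 10:30-12:30, 15:15-15:45 (subtract 6h to convert from UTC+6).
Ben in UTC: 10:30-12:45, 13:00-13:30, 15:00-16:00 (subtract 6h to convert from UTC+6).
Oliver in UTC: 07:00-08:00, 10:15-14:45 (add 2h to convert from UTC-2).
Oona in UTC: 07:30-09:30, 10:30-14:00, 14:15-16:00 (add 2h to convert from UTC-2).
Bashir in UTC: 08:45-11:00, 13:45-15:30 (add 2h to convert from UTC-2).
Yuki ∩ Tara: 14:15-14:45, 15:15-16:45.
Yuki ∩ Tara ∩ Rosa: 15:15-15:45.
Yuki ∩ Tara ∩ Rosa ∩ Ben: 15:15-15:45.
Yuki ∩ Tara ∩ Rosa ∩ Ben ∩ Oliver: ∅.
Yuki ∩ Tara ∩ Rosa ∩ Ben ∩ Oliver ∩ Oona: ∅.
Yuki ∩ Tara ∩ Rosa ∩ Ben ∩ Oliver ∩ Oona ∩ Bashir: ∅.
There is no time when everyone is free.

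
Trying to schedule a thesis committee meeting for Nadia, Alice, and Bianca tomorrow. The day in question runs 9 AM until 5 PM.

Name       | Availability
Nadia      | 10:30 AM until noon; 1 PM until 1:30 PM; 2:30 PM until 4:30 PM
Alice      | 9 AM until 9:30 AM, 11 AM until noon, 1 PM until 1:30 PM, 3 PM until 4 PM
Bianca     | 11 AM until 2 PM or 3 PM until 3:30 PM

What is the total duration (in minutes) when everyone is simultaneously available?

Nadia ∩ Alice: 11:00-12:00, 13:00-13:30, 15:00-16:00.
Nadia ∩ Alice ∩ Bianca: 11:00-12:00, 13:00-13:30, 15:00-15:30.
Summing the common windows: 60 + 30 + 30 = 120 minutes.

120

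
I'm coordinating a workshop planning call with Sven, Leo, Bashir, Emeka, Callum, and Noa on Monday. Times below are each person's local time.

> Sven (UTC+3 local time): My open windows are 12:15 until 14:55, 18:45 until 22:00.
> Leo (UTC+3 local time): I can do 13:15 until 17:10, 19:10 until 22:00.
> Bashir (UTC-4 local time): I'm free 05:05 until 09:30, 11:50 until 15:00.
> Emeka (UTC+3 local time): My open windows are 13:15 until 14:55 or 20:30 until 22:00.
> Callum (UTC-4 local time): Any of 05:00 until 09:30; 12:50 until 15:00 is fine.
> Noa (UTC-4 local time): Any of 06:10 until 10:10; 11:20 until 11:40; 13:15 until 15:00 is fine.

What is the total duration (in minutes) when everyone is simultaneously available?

Sven in UTC: 09:15-11:55, 15:45-19:00 (subtract 3h to convert from UTC+3).
Leo in UTC: 10:15-14:10, 16:10-19:00 (subtract 3h to convert from UTC+3).
Bashir in UTC: 09:05-13:30, 15:50-19:00 (add 4h to convert from UTC-4).
Emeka in UTC: 10:15-11:55, 17:30-19:00 (subtract 3h to convert from UTC+3).
Callum in UTC: 09:00-13:30, 16:50-19:00 (add 4h to convert from UTC-4).
Noa in UTC: 10:10-14:10, 15:20-15:40, 17:15-19:00 (add 4h to convert from UTC-4).
Sven ∩ Leo: 10:15-11:55, 16:10-19:00.
Sven ∩ Leo ∩ Bashir: 10:15-11:55, 16:10-19:00.
Sven ∩ Leo ∩ Bashir ∩ Emeka: 10:15-11:55, 17:30-19:00.
Sven ∩ Leo ∩ Bashir ∩ Emeka ∩ Callum: 10:15-11:55, 17:30-19:00.
Sven ∩ Leo ∩ Bashir ∩ Emeka ∩ Callum ∩ Noa: 10:15-11:55, 17:30-19:00.
So the common availability across everyone is 10:15-11:55, 17:30-19:00.
Summing the common windows: 100 + 90 = 190 minutes.

190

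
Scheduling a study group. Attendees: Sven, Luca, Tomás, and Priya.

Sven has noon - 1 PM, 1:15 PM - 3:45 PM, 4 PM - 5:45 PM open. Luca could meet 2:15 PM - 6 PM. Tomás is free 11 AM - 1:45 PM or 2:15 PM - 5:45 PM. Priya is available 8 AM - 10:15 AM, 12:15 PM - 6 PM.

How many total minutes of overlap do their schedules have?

195

Sven ∩ Luca: 14:15-15:45, 16:00-17:45.
Sven ∩ Luca ∩ Tomás: 14:15-15:45, 16:00-17:45.
Sven ∩ Luca ∩ Tomás ∩ Priya: 14:15-15:45, 16:00-17:45.
So the common availability across everyone is 14:15-15:45, 16:00-17:45.
Summing the common windows: 90 + 105 = 195 minutes.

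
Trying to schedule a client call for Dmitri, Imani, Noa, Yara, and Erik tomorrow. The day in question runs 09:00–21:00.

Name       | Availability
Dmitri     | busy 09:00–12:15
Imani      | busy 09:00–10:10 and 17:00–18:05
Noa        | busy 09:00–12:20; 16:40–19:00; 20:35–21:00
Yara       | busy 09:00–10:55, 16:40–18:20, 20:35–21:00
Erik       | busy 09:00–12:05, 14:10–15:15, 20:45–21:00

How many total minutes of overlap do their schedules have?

Dmitri free: 12:15-21:00 (invert busy blocks within the working day).
Imani free: 10:10-17:00, 18:05-21:00 (invert busy blocks within the working day).
Noa free: 12:20-16:40, 19:00-20:35 (invert busy blocks within the working day).
Yara free: 10:55-16:40, 18:20-20:35 (invert busy blocks within the working day).
Erik free: 12:05-14:10, 15:15-20:45 (invert busy blocks within the working day).
Dmitri ∩ Imani: 12:15-17:00, 18:05-21:00.
Dmitri ∩ Imani ∩ Noa: 12:20-16:40, 19:00-20:35.
Dmitri ∩ Imani ∩ Noa ∩ Yara: 12:20-16:40, 19:00-20:35.
Dmitri ∩ Imani ∩ Noa ∩ Yara ∩ Erik: 12:20-14:10, 15:15-16:40, 19:00-20:35.
Summing the common windows: 110 + 85 + 95 = 290 minutes.

290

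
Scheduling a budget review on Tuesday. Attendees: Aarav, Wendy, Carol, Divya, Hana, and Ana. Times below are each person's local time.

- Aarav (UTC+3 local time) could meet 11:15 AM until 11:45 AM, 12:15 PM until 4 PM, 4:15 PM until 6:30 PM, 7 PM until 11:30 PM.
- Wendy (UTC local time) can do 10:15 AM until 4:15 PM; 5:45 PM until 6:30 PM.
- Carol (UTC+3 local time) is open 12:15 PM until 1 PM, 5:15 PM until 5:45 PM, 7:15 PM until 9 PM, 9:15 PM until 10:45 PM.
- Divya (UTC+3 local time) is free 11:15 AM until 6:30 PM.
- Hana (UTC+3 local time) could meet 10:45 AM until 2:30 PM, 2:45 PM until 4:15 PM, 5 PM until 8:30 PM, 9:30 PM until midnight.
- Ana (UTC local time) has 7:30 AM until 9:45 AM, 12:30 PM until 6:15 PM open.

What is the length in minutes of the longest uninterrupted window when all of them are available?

30

Aarav in UTC: 08:15-08:45, 09:15-13:00, 13:15-15:30, 16:00-20:30 (subtract 3h to convert from UTC+3).
Wendy in UTC: 10:15-16:15, 17:45-18:30.
Carol in UTC: 09:15-10:00, 14:15-14:45, 16:15-18:00, 18:15-19:45 (subtract 3h to convert from UTC+3).
Divya in UTC: 08:15-15:30 (subtract 3h to convert from UTC+3).
Hana in UTC: 07:45-11:30, 11:45-13:15, 14:00-17:30, 18:30-21:00 (subtract 3h to convert from UTC+3).
Ana in UTC: 07:30-09:45, 12:30-18:15.
Aarav ∩ Wendy: 10:15-13:00, 13:15-15:30, 16:00-16:15, 17:45-18:30.
Aarav ∩ Wendy ∩ Carol: 14:15-14:45, 17:45-18:00, 18:15-18:30.
Aarav ∩ Wendy ∩ Carol ∩ Divya: 14:15-14:45.
Aarav ∩ Wendy ∩ Carol ∩ Divya ∩ Hana: 14:15-14:45.
Aarav ∩ Wendy ∩ Carol ∩ Divya ∩ Hana ∩ Ana: 14:15-14:45.
So the common availability across everyone is 14:15-14:45.
The longest is 14:15-14:45 at 30 minutes.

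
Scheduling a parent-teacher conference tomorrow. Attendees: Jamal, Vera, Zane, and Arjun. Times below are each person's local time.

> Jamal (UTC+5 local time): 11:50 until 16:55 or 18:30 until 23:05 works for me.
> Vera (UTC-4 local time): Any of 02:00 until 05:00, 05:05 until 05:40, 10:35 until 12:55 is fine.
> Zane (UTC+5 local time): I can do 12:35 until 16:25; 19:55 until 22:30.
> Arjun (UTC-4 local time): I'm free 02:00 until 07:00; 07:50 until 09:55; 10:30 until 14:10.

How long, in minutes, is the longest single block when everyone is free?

120

Jamal in UTC: 06:50-11:55, 13:30-18:05 (subtract 5h to convert from UTC+5).
Vera in UTC: 06:00-09:00, 09:05-09:40, 14:35-16:55 (add 4h to convert from UTC-4).
Zane in UTC: 07:35-11:25, 14:55-17:30 (subtract 5h to convert from UTC+5).
Arjun in UTC: 06:00-11:00, 11:50-13:55, 14:30-18:10 (add 4h to convert from UTC-4).
Jamal ∩ Vera: 06:50-09:00, 09:05-09:40, 14:35-16:55.
Jamal ∩ Vera ∩ Zane: 07:35-09:00, 09:05-09:40, 14:55-16:55.
Jamal ∩ Vera ∩ Zane ∩ Arjun: 07:35-09:00, 09:05-09:40, 14:55-16:55.
The longest is 14:55-16:55 at 120 minutes.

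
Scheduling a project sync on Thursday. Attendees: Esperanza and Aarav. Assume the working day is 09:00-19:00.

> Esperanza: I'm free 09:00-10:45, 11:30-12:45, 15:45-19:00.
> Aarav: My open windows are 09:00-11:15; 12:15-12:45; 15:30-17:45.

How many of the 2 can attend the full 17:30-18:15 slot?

Esperanza can make the full 17:30-18:15 slot — that's 1.

1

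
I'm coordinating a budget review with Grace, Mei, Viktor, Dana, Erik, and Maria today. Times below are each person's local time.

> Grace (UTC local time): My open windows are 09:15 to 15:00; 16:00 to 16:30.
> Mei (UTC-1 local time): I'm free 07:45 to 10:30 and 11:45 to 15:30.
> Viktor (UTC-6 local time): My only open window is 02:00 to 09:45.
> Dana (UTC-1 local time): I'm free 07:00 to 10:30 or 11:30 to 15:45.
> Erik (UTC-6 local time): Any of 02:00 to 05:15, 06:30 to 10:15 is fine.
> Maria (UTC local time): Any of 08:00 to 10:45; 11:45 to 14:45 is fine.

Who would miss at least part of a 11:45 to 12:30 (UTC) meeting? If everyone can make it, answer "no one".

Grace in UTC: 09:15-15:00, 16:00-16:30.
Mei in UTC: 08:45-11:30, 12:45-16:30 (add 1h to convert from UTC-1).
Viktor in UTC: 08:00-15:45 (add 6h to convert from UTC-6).
Dana in UTC: 08:00-11:30, 12:30-16:45 (add 1h to convert from UTC-1).
Erik in UTC: 08:00-11:15, 12:30-16:15 (add 6h to convert from UTC-6).
Maria in UTC: 08:00-10:45, 11:45-14:45.
Grace: free for 11:45-12:30. Mei: not fully free for 11:45-12:30. Viktor: free for 11:45-12:30. Dana: not fully free for 11:45-12:30. Erik: not fully free for 11:45-12:30. Maria: free for 11:45-12:30.

Dana, Erik, Mei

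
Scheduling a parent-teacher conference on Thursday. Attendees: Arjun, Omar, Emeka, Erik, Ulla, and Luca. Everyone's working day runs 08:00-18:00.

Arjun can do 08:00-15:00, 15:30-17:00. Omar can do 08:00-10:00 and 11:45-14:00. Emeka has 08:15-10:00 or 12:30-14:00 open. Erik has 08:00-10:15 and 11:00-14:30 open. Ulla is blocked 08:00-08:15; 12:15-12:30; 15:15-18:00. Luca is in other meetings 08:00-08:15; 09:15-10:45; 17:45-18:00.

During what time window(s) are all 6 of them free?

Arjun free: 08:00-15:00, 15:30-17:00.
Omar free: 08:00-10:00, 11:45-14:00.
Emeka free: 08:15-10:00, 12:30-14:00.
Erik free: 08:00-10:15, 11:00-14:30.
Ulla free: 08:15-12:15, 12:30-15:15 (invert busy blocks within the working day).
Luca free: 08:15-09:15, 10:45-17:45 (invert busy blocks within the working day).
Arjun ∩ Omar: 08:00-10:00, 11:45-14:00.
Arjun ∩ Omar ∩ Emeka: 08:15-10:00, 12:30-14:00.
Arjun ∩ Omar ∩ Emeka ∩ Erik: 08:15-10:00, 12:30-14:00.
Arjun ∩ Omar ∩ Emeka ∩ Erik ∩ Ulla: 08:15-10:00, 12:30-14:00.
Arjun ∩ Omar ∩ Emeka ∩ Erik ∩ Ulla ∩ Luca: 08:15-09:15, 12:30-14:00.
Those are the intersection windows.

08:15-09:15, 12:30-14:00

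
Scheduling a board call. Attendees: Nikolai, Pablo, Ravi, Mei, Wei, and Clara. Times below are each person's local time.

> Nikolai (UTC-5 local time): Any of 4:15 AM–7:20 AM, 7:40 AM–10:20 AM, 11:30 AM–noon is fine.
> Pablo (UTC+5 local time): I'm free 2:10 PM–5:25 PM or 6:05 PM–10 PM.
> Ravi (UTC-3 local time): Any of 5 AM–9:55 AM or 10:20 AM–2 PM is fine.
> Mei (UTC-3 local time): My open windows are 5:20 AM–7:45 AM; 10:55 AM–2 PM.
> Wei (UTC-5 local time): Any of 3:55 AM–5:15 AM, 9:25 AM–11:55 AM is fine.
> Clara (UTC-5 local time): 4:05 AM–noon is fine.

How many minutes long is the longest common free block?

Nikolai in UTC: 09:15-12:20, 12:40-15:20, 16:30-17:00 (add 5h to convert from UTC-5).
Pablo in UTC: 09:10-12:25, 13:05-17:00 (subtract 5h to convert from UTC+5).
Ravi in UTC: 08:00-12:55, 13:20-17:00 (add 3h to convert from UTC-3).
Mei in UTC: 08:20-10:45, 13:55-17:00 (add 3h to convert from UTC-3).
Wei in UTC: 08:55-10:15, 14:25-16:55 (add 5h to convert from UTC-5).
Clara in UTC: 09:05-17:00 (add 5h to convert from UTC-5).
Nikolai ∩ Pablo: 09:15-12:20, 13:05-15:20, 16:30-17:00.
Nikolai ∩ Pablo ∩ Ravi: 09:15-12:20, 13:20-15:20, 16:30-17:00.
Nikolai ∩ Pablo ∩ Ravi ∩ Mei: 09:15-10:45, 13:55-15:20, 16:30-17:00.
Nikolai ∩ Pablo ∩ Ravi ∩ Mei ∩ Wei: 09:15-10:15, 14:25-15:20, 16:30-16:55.
Nikolai ∩ Pablo ∩ Ravi ∩ Mei ∩ Wei ∩ Clara: 09:15-10:15, 14:25-15:20, 16:30-16:55.
The longest is 09:15-10:15 at 60 minutes.

60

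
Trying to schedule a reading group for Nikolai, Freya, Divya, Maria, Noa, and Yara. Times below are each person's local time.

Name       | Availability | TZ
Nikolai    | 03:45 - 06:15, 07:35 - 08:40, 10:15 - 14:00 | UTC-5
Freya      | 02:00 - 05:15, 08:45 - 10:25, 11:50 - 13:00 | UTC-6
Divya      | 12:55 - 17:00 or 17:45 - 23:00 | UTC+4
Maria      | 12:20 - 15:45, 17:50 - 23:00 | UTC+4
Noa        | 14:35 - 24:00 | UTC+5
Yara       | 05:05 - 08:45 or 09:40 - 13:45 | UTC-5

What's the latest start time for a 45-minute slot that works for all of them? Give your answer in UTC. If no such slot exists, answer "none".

18:00

Nikolai in UTC: 08:45-11:15, 12:35-13:40, 15:15-19:00 (add 5h to convert from UTC-5).
Freya in UTC: 08:00-11:15, 14:45-16:25, 17:50-19:00 (add 6h to convert from UTC-6).
Divya in UTC: 08:55-13:00, 13:45-19:00 (subtract 4h to convert from UTC+4).
Maria in UTC: 08:20-11:45, 13:50-19:00 (subtract 4h to convert from UTC+4).
Noa in UTC: 09:35-19:00 (subtract 5h to convert from UTC+5).
Yara in UTC: 10:05-13:45, 14:40-18:45 (add 5h to convert from UTC-5).
Nikolai ∩ Freya: 08:45-11:15, 15:15-16:25, 17:50-19:00.
Nikolai ∩ Freya ∩ Divya: 08:55-11:15, 15:15-16:25, 17:50-19:00.
Nikolai ∩ Freya ∩ Divya ∩ Maria: 08:55-11:15, 15:15-16:25, 17:50-19:00.
Nikolai ∩ Freya ∩ Divya ∩ Maria ∩ Noa: 09:35-11:15, 15:15-16:25, 17:50-19:00.
Nikolai ∩ Freya ∩ Divya ∩ Maria ∩ Noa ∩ Yara: 10:05-11:15, 15:15-16:25, 17:50-18:45.
The last common window of at least 45 minutes is 17:50-18:45; a 45-minute meeting can start as late as 18:00 and still end by 18:45.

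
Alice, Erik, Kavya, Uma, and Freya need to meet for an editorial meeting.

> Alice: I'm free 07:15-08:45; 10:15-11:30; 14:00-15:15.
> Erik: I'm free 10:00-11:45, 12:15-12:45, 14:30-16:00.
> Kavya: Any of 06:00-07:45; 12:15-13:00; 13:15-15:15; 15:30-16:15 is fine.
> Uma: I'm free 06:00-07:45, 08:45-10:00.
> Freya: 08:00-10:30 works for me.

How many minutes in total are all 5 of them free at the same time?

0

Alice ∩ Erik: 10:15-11:30, 14:30-15:15.
Alice ∩ Erik ∩ Kavya: 14:30-15:15.
Alice ∩ Erik ∩ Kavya ∩ Uma: ∅.
Alice ∩ Erik ∩ Kavya ∩ Uma ∩ Freya: ∅.
There is no time when everyone is free.
There is no common window, so the total is 0 minutes.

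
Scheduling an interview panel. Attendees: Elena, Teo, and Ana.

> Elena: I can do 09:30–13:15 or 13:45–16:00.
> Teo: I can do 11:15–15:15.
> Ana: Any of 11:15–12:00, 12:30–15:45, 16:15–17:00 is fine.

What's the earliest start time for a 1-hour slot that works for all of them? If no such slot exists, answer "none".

Elena ∩ Teo: 11:15-13:15, 13:45-15:15.
Elena ∩ Teo ∩ Ana: 11:15-12:00, 12:30-13:15, 13:45-15:15.
The first common window of at least 60 minutes is 13:45-15:15, so the earliest start is 13:45.

13:45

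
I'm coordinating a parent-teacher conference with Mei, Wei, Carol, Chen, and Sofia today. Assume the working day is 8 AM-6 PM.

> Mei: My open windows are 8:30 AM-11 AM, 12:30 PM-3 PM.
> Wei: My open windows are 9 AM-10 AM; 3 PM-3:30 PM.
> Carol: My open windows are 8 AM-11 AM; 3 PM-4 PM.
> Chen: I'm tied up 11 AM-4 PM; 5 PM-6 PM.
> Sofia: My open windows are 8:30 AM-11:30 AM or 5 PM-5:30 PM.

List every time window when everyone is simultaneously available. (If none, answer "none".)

Mei free: 08:30-11:00, 12:30-15:00.
Wei free: 09:00-10:00, 15:00-15:30.
Carol free: 08:00-11:00, 15:00-16:00.
Chen free: 08:00-11:00, 16:00-17:00 (invert busy blocks within the working day).
Sofia free: 08:30-11:30, 17:00-17:30.
Mei ∩ Wei: 09:00-10:00.
Mei ∩ Wei ∩ Carol: 09:00-10:00.
Mei ∩ Wei ∩ Carol ∩ Chen: 09:00-10:00.
Mei ∩ Wei ∩ Carol ∩ Chen ∩ Sofia: 09:00-10:00.

09:00-10:00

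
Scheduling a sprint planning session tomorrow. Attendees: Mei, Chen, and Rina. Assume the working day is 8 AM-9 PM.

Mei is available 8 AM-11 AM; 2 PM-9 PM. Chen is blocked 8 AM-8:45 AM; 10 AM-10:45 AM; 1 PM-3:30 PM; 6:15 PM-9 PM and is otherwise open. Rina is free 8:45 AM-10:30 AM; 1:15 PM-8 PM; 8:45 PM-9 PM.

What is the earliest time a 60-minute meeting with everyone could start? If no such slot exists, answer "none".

08:45

Mei free: 08:00-11:00, 14:00-21:00.
Chen free: 08:45-10:00, 10:45-13:00, 15:30-18:15 (invert busy blocks within the working day).
Rina free: 08:45-10:30, 13:15-20:00, 20:45-21:00.
Mei ∩ Chen: 08:45-10:00, 10:45-11:00, 15:30-18:15.
Mei ∩ Chen ∩ Rina: 08:45-10:00, 15:30-18:15.
The first common window of at least 60 minutes is 08:45-10:00, so the earliest start is 08:45.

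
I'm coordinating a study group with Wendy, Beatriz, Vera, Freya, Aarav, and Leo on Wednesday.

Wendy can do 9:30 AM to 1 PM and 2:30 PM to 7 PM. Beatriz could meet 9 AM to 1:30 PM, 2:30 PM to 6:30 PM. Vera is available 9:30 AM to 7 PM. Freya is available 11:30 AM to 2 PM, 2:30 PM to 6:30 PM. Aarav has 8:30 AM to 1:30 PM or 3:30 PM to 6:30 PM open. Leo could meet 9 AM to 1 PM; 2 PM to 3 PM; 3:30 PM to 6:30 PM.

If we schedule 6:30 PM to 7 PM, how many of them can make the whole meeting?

Wendy and Vera can make the full 18:30-19:00 slot — that's 2.

2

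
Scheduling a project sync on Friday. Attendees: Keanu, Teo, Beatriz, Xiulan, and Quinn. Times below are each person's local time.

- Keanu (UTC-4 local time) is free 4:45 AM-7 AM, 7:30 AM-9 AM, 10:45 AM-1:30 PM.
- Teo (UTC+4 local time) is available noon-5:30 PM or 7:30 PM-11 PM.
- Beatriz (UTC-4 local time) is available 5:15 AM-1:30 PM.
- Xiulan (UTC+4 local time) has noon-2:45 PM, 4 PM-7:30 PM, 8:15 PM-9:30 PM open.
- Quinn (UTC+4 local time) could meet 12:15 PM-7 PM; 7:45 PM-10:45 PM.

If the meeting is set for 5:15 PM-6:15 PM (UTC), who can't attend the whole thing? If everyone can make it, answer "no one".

Keanu in UTC: 08:45-11:00, 11:30-13:00, 14:45-17:30 (add 4h to convert from UTC-4).
Teo in UTC: 08:00-13:30, 15:30-19:00 (subtract 4h to convert from UTC+4).
Beatriz in UTC: 09:15-17:30 (add 4h to convert from UTC-4).
Xiulan in UTC: 08:00-10:45, 12:00-15:30, 16:15-17:30 (subtract 4h to convert from UTC+4).
Quinn in UTC: 08:15-15:00, 15:45-18:45 (subtract 4h to convert from UTC+4).
Keanu: not fully free for 17:15-18:15. Teo: free for 17:15-18:15. Beatriz: not fully free for 17:15-18:15. Xiulan: not fully free for 17:15-18:15. Quinn: free for 17:15-18:15.

Beatriz, Keanu, Xiulan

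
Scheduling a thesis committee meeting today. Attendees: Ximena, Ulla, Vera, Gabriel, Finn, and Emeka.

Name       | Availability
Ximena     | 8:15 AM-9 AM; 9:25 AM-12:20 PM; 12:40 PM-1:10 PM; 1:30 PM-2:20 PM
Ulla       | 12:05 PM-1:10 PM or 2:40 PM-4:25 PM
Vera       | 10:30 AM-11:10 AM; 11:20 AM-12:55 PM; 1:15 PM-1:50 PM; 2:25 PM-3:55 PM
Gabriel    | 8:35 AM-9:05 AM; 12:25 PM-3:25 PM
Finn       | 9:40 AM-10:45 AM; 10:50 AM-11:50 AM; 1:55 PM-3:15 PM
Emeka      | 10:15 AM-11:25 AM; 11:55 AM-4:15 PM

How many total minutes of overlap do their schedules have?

0

Ximena ∩ Ulla: 12:05-12:20, 12:40-13:10.
Ximena ∩ Ulla ∩ Vera: 12:05-12:20, 12:40-12:55.
Ximena ∩ Ulla ∩ Vera ∩ Gabriel: 12:40-12:55.
Ximena ∩ Ulla ∩ Vera ∩ Gabriel ∩ Finn: ∅.
Ximena ∩ Ulla ∩ Vera ∩ Gabriel ∩ Finn ∩ Emeka: ∅.
There is no time when everyone is free.
There is no common window, so the total is 0 minutes.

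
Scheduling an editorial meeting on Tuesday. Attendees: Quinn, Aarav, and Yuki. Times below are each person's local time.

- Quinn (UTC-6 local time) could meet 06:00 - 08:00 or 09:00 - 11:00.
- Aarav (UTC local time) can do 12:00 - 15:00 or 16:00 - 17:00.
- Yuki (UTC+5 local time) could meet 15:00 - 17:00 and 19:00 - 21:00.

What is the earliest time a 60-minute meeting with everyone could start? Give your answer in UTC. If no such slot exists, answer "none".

none

Quinn in UTC: 12:00-14:00, 15:00-17:00 (add 6h to convert from UTC-6).
Aarav in UTC: 12:00-15:00, 16:00-17:00.
Yuki in UTC: 10:00-12:00, 14:00-16:00 (subtract 5h to convert from UTC+5).
Quinn ∩ Aarav: 12:00-14:00, 16:00-17:00.
Quinn ∩ Aarav ∩ Yuki: ∅.
There is no time when everyone is free.
No common window is at least 60 minutes long.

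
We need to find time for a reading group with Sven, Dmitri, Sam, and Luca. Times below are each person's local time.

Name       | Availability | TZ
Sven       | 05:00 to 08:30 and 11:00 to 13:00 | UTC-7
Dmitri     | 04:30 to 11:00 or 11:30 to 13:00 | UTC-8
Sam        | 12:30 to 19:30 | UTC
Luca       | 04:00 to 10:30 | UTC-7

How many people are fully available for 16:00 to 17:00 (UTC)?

Sven in UTC: 12:00-15:30, 18:00-20:00 (add 7h to convert from UTC-7).
Dmitri in UTC: 12:30-19:00, 19:30-21:00 (add 8h to convert from UTC-8).
Sam in UTC: 12:30-19:30.
Luca in UTC: 11:00-17:30 (add 7h to convert from UTC-7).
Dmitri, Sam, and Luca can make the full 16:00-17:00 slot — that's 3.

3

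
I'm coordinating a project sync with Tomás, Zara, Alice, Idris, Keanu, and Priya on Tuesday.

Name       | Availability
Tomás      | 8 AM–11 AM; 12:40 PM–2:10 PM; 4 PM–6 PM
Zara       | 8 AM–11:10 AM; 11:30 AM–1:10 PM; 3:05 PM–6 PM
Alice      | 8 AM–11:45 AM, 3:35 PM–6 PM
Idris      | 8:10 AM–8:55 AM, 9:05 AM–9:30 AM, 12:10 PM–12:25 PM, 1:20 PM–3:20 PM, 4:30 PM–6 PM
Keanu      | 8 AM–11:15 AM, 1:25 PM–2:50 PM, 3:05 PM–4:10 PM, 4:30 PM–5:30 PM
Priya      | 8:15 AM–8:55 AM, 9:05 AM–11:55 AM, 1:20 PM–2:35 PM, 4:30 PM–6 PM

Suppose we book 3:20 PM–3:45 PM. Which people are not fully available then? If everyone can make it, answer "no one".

Alice, Idris, Priya, Tomás

Tomás: not fully free for 15:20-15:45. Zara: free for 15:20-15:45. Alice: not fully free for 15:20-15:45. Idris: not fully free for 15:20-15:45. Keanu: free for 15:20-15:45. Priya: not fully free for 15:20-15:45.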